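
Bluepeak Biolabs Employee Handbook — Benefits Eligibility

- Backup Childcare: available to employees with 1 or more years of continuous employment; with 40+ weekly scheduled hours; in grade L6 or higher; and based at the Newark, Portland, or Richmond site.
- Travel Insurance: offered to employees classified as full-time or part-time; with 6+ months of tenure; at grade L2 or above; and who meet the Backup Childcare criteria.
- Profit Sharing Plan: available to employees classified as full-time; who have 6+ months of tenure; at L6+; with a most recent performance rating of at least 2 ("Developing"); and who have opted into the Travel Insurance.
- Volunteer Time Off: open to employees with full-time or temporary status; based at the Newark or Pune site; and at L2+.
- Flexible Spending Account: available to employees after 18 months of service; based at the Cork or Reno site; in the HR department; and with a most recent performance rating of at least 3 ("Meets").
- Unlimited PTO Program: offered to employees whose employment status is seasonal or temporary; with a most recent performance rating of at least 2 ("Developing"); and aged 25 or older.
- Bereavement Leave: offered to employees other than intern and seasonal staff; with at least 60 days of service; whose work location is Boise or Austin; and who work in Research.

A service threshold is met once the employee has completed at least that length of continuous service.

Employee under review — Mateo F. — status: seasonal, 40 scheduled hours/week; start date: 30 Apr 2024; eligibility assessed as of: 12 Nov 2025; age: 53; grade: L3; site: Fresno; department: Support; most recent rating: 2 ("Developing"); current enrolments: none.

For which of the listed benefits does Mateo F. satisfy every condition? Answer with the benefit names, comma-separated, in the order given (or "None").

Unlimited PTO Program

Service from 30 Apr 2024 to 12 Nov 2025: 561 days.
Backup Childcare — service 561 days ≥ 1 year (≈365 days) ✓; 40 hrs/wk ≥ 40 ✓; grade L3 < L6 ✗ → not eligible.
Travel Insurance — status seasonal ✗ (requires full-time or part-time) → not eligible.
Profit Sharing Plan — status seasonal ✗ (requires full-time) → not eligible.
Volunteer Time Off — status seasonal ✗ (requires full-time or temporary) → not eligible.
Flexible Spending Account — service 561 days ≥ 18 months (≈540 days) ✓; site Fresno ✗ (not Cork or Reno) → not eligible.
Unlimited PTO Program — status seasonal ✓; rating 2 ≥ 2 ✓; age 53 ≥ 25 ✓ → eligible.
Bereavement Leave — status seasonal ✗ (excluded) → not eligible.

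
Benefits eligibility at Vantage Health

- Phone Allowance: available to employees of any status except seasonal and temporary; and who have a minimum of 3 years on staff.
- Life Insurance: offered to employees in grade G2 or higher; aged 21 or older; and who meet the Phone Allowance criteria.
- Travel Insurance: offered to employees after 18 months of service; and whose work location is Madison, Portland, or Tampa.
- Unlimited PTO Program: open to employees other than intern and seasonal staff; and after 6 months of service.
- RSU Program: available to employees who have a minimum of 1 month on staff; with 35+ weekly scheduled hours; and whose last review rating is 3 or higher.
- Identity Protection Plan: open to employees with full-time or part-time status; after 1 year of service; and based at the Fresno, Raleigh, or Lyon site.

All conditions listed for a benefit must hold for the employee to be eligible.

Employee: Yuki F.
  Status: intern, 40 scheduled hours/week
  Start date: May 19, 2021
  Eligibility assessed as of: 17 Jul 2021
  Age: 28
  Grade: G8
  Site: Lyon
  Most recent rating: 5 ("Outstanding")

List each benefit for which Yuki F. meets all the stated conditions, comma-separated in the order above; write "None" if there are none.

Service from May 19, 2021 to 17 Jul 2021: 59 days.
Phone Allowance — status intern ✓ (not excluded); service 59 days < 3 years (≈1095 days) ✗ → not eligible.
Life Insurance — grade G8 ≥ G2 ✓; age 28 ≥ 21 ✓; not eligible for Phone Allowance ✗ → not eligible.
Travel Insurance — service 59 days < 18 months (≈540 days) ✗ → not eligible.
Unlimited PTO Program — status intern ✗ (excluded) → not eligible.
RSU Program — service 59 days ≥ 1 month (≈30 days) ✓; 40 hrs/wk ≥ 35 ✓; rating 5 ≥ 3 ✓ → eligible.
Identity Protection Plan — status intern ✗ (requires full-time or part-time) → not eligible.

RSU Program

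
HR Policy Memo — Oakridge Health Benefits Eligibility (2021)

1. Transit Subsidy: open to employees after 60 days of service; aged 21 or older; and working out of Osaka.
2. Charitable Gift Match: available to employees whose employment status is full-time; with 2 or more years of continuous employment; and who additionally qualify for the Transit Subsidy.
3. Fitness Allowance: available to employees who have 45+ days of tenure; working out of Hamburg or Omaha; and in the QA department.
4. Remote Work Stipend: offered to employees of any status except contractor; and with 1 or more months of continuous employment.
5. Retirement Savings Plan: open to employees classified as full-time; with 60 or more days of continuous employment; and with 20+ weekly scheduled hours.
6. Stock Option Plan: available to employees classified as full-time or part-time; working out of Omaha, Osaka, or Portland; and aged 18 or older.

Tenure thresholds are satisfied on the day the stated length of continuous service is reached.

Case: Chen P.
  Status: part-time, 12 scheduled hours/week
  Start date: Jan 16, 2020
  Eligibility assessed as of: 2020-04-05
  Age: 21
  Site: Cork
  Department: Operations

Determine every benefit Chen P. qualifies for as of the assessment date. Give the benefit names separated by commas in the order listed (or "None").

Service from Jan 16, 2020 to 2020-04-05: 80 days.
Transit Subsidy — service 80 days ≥ 60 days ✓; age 21 ≥ 21 ✓; site Cork ✗ (not Osaka) → not eligible.
Charitable Gift Match — status part-time ✗ (requires full-time) → not eligible.
Fitness Allowance — service 80 days ≥ 45 days ✓; site Cork ✗ (not Hamburg or Omaha) → not eligible.
Remote Work Stipend — status part-time ✓ (not excluded); service 80 days ≥ 1 month (≈30 days) ✓ → eligible.
Retirement Savings Plan — status part-time ✗ (requires full-time) → not eligible.
Stock Option Plan — status part-time ✓; site Cork ✗ (not Omaha, Osaka, or Portland) → not eligible.

Remote Work Stipend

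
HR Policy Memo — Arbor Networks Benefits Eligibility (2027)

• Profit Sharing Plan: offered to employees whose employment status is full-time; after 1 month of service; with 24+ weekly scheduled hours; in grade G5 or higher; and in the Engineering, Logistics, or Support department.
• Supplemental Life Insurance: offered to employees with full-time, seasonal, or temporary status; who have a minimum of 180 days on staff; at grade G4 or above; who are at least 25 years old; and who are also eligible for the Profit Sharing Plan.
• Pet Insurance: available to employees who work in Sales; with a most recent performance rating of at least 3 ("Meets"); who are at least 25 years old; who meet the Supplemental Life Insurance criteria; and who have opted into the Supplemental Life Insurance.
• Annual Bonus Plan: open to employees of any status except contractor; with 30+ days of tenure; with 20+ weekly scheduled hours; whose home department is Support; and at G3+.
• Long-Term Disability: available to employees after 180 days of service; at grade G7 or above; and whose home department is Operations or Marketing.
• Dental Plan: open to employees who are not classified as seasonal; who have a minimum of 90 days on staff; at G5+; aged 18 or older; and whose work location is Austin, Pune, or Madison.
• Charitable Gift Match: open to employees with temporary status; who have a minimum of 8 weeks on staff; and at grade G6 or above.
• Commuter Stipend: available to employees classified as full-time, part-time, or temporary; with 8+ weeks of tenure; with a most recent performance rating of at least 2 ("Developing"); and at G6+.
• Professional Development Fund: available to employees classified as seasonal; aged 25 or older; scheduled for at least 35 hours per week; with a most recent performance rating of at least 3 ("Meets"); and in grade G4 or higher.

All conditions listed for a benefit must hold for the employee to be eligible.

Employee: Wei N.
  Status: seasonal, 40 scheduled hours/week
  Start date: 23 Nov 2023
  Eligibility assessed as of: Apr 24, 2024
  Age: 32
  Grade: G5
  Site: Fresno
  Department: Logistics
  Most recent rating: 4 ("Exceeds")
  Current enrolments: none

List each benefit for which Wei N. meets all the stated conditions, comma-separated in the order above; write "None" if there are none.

Service from 23 Nov 2023 to Apr 24, 2024: 153 days.
Profit Sharing Plan — status seasonal ✗ (requires full-time) → not eligible.
Supplemental Life Insurance — status seasonal ✓; service 153 days < 180 days ✗ → not eligible.
Pet Insurance — dept Logistics ✗ → not eligible.
Annual Bonus Plan — status seasonal ✓ (not excluded); service 153 days ≥ 30 days ✓; 40 hrs/wk ≥ 20 ✓; dept Logistics ✗ → not eligible.
Long-Term Disability — service 153 days < 180 days ✗ → not eligible.
Dental Plan — status seasonal ✗ (excluded) → not eligible.
Charitable Gift Match — status seasonal ✗ (requires temporary) → not eligible.
Commuter Stipend — status seasonal ✗ (requires full-time, part-time, or temporary) → not eligible.
Professional Development Fund — status seasonal ✓; age 32 ≥ 25 ✓; 40 hrs/wk ≥ 35 ✓; rating 4 ≥ 3 ✓; grade G5 ≥ G4 ✓ → eligible.

Professional Development Fund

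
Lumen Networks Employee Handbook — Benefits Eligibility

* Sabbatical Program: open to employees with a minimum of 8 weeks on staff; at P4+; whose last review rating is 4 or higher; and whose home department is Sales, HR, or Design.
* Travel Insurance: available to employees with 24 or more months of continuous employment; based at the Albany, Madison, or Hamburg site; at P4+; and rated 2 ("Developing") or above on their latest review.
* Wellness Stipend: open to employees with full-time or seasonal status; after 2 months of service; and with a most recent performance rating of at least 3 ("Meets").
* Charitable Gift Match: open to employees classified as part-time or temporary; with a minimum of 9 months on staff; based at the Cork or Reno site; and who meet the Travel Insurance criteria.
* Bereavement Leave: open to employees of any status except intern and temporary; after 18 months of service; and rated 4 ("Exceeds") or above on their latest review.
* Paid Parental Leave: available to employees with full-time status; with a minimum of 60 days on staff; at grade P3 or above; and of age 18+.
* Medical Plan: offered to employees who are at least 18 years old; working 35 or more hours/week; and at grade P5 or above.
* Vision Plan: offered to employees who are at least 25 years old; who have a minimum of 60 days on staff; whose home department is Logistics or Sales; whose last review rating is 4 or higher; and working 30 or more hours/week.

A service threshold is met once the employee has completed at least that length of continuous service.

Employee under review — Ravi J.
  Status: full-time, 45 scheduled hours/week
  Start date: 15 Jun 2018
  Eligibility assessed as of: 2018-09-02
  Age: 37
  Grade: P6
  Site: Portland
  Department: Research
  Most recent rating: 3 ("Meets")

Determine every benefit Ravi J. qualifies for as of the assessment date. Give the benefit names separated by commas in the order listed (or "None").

Service from 15 Jun 2018 to 2018-09-02: 79 days.
Sabbatical Program — service 79 days ≥ 8 weeks (≈56 days) ✓; grade P6 ≥ P4 ✓; rating 3 < 4 ✗ → not eligible.
Travel Insurance — service 79 days < 24 months (≈720 days) ✗ → not eligible.
Wellness Stipend — status full-time ✓; service 79 days ≥ 2 months (≈60 days) ✓; rating 3 ≥ 3 ✓ → eligible.
Charitable Gift Match — status full-time ✗ (requires part-time or temporary) → not eligible.
Bereavement Leave — status full-time ✓ (not excluded); service 79 days < 18 months (≈540 days) ✗ → not eligible.
Paid Parental Leave — status full-time ✓; service 79 days ≥ 60 days ✓; grade P6 ≥ P3 ✓; age 37 ≥ 18 ✓ → eligible.
Medical Plan — age 37 ≥ 18 ✓; 45 hrs/wk ≥ 35 ✓; grade P6 ≥ P5 ✓ → eligible.
Vision Plan — age 37 ≥ 25 ✓; service 79 days ≥ 60 days ✓; dept Research ✗ → not eligible.

Wellness Stipend, Paid Parental Leave, Medical Plan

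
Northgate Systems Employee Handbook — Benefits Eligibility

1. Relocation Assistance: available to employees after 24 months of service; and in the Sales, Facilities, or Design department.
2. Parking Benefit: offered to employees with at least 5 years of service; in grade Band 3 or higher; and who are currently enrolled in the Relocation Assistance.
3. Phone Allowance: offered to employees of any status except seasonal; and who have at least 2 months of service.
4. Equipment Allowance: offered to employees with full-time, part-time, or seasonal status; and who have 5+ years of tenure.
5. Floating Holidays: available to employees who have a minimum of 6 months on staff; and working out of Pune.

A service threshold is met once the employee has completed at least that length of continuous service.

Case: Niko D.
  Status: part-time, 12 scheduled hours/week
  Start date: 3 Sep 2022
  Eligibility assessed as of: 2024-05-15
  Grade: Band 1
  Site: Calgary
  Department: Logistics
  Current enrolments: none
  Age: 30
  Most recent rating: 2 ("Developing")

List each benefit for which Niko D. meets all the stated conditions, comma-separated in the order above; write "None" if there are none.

Phone Allowance

Service from 3 Sep 2022 to 2024-05-15: 620 days.
Relocation Assistance — service 620 days < 24 months (≈720 days) ✗ → not eligible.
Parking Benefit — service 620 days < 5 years (≈1825 days) ✗ → not eligible.
Phone Allowance — status part-time ✓ (not excluded); service 620 days ≥ 2 months (≈60 days) ✓ → eligible.
Equipment Allowance — status part-time ✓; service 620 days < 5 years (≈1825 days) ✗ → not eligible.
Floating Holidays — service 620 days ≥ 6 months (≈180 days) ✓; site Calgary ✗ (not Pune) → not eligible.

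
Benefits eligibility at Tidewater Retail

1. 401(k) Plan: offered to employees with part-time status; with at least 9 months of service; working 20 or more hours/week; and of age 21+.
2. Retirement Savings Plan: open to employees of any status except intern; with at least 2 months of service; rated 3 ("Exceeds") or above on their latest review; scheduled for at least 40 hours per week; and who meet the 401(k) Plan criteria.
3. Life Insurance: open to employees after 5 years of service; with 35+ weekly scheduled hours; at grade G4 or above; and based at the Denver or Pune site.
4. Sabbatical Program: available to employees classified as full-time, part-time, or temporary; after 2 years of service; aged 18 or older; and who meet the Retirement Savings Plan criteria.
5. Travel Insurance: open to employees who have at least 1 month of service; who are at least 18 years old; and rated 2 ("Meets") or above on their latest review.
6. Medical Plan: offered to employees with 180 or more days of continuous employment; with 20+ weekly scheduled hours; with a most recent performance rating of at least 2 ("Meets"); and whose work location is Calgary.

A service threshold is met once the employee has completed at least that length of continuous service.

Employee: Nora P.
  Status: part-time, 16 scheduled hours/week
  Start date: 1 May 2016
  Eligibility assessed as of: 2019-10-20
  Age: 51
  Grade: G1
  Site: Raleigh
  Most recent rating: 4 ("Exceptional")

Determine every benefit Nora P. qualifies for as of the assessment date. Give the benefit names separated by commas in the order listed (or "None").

Travel Insurance

Service from 1 May 2016 to 2019-10-20: 1267 days.
401(k) Plan — status part-time ✓; service 1267 days ≥ 9 months (≈270 days) ✓; 16 hrs/wk < 20 ✗ → not eligible.
Retirement Savings Plan — status part-time ✓ (not excluded); service 1267 days ≥ 2 months (≈60 days) ✓; rating 4 ≥ 3 ✓; 16 hrs/wk < 40 ✗ → not eligible.
Life Insurance — service 1267 days < 5 years (≈1825 days) ✗ → not eligible.
Sabbatical Program — status part-time ✓; service 1267 days ≥ 2 years (≈730 days) ✓; age 51 ≥ 18 ✓; not eligible for Retirement Savings Plan ✗ → not eligible.
Travel Insurance — service 1267 days ≥ 1 month (≈30 days) ✓; age 51 ≥ 18 ✓; rating 4 ≥ 2 ✓ → eligible.
Medical Plan — service 1267 days ≥ 180 days ✓; 16 hrs/wk < 20 ✗ → not eligible.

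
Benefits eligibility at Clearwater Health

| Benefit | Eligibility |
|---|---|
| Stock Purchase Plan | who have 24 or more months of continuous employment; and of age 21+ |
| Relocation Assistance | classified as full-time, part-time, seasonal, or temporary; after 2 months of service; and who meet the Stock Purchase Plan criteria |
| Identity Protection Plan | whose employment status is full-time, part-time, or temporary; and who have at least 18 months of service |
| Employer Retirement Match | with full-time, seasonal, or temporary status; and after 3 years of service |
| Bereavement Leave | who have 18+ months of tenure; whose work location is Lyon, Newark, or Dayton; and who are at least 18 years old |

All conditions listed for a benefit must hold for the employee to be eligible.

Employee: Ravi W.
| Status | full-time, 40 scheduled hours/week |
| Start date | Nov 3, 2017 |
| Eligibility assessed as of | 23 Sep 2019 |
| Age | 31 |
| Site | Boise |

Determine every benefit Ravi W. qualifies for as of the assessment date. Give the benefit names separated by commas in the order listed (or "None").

Identity Protection Plan

Service from Nov 3, 2017 to 23 Sep 2019: 689 days.
Stock Purchase Plan — service 689 days < 24 months (≈720 days) ✗ → not eligible.
Relocation Assistance — status full-time ✓; service 689 days ≥ 2 months (≈60 days) ✓; not eligible for Stock Purchase Plan ✗ → not eligible.
Identity Protection Plan — status full-time ✓; service 689 days ≥ 18 months (≈540 days) ✓ → eligible.
Employer Retirement Match — status full-time ✓; service 689 days < 3 years (≈1095 days) ✗ → not eligible.
Bereavement Leave — service 689 days ≥ 18 months (≈540 days) ✓; site Boise ✗ (not Lyon, Newark, or Dayton) → not eligible.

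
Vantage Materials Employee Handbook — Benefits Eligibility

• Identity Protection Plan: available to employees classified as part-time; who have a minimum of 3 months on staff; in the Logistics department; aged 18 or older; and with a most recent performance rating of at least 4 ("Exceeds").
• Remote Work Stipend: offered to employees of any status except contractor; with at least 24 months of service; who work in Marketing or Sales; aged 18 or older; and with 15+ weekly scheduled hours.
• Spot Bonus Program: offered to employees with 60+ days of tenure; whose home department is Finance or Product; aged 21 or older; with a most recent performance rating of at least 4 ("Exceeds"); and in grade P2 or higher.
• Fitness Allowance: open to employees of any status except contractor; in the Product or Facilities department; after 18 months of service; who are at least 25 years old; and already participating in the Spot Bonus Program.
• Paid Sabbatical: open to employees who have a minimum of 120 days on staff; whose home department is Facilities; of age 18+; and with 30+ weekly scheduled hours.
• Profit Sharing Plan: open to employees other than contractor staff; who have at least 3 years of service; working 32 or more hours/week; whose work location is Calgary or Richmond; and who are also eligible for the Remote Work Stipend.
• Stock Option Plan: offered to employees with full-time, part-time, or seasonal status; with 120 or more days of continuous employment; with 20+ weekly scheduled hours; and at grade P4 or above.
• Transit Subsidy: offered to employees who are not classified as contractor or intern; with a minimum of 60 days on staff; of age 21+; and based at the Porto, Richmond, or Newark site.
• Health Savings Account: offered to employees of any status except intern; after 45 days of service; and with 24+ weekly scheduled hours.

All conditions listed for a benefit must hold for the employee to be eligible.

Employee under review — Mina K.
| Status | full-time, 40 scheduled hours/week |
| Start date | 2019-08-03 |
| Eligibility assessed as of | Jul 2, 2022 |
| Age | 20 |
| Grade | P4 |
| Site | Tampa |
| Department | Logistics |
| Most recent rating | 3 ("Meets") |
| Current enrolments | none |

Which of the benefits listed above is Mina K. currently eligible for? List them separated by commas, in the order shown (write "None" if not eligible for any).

Stock Option Plan, Health Savings Account

Service from 2019-08-03 to Jul 2, 2022: 1064 days.
Identity Protection Plan — status full-time ✗ (requires part-time) → not eligible.
Remote Work Stipend — status full-time ✓ (not excluded); service 1064 days ≥ 24 months (≈720 days) ✓; dept Logistics ✗ → not eligible.
Spot Bonus Program — service 1064 days ≥ 60 days ✓; dept Logistics ✗ → not eligible.
Fitness Allowance — status full-time ✓ (not excluded); dept Logistics ✗ → not eligible.
Paid Sabbatical — service 1064 days ≥ 120 days ✓; dept Logistics ✗ → not eligible.
Profit Sharing Plan — status full-time ✓ (not excluded); service 1064 days < 3 years (≈1095 days) ✗ → not eligible.
Stock Option Plan — status full-time ✓; service 1064 days ≥ 120 days ✓; 40 hrs/wk ≥ 20 ✓; grade P4 ≥ P4 ✓ → eligible.
Transit Subsidy — status full-time ✓ (not excluded); service 1064 days ≥ 60 days ✓; age 20 < 21 ✗ → not eligible.
Health Savings Account — status full-time ✓ (not excluded); service 1064 days ≥ 45 days ✓; 40 hrs/wk ≥ 24 ✓ → eligible.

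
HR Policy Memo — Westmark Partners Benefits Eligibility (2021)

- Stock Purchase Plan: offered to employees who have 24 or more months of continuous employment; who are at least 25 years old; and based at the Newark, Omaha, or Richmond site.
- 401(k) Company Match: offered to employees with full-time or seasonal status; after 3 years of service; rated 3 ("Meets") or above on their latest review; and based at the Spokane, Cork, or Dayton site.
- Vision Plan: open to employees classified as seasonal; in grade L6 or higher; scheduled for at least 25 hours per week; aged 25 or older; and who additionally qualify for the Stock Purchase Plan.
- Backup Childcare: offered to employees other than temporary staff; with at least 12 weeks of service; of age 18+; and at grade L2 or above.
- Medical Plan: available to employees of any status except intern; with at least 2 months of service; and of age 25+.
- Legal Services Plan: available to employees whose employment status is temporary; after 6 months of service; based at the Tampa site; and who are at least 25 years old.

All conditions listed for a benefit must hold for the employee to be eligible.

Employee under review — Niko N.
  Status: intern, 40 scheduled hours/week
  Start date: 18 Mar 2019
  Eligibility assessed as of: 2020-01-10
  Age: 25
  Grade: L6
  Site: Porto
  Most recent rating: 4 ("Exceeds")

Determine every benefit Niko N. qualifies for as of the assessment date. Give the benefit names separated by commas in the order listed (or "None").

Service from 18 Mar 2019 to 2020-01-10: 298 days.
Stock Purchase Plan — service 298 days < 24 months (≈720 days) ✗ → not eligible.
401(k) Company Match — status intern ✗ (requires full-time or seasonal) → not eligible.
Vision Plan — status intern ✗ (requires seasonal) → not eligible.
Backup Childcare — status intern ✓ (not excluded); service 298 days ≥ 12 weeks (≈84 days) ✓; age 25 ≥ 18 ✓; grade L6 ≥ L2 ✓ → eligible.
Medical Plan — status intern ✗ (excluded) → not eligible.
Legal Services Plan — status intern ✗ (requires temporary) → not eligible.

Backup Childcare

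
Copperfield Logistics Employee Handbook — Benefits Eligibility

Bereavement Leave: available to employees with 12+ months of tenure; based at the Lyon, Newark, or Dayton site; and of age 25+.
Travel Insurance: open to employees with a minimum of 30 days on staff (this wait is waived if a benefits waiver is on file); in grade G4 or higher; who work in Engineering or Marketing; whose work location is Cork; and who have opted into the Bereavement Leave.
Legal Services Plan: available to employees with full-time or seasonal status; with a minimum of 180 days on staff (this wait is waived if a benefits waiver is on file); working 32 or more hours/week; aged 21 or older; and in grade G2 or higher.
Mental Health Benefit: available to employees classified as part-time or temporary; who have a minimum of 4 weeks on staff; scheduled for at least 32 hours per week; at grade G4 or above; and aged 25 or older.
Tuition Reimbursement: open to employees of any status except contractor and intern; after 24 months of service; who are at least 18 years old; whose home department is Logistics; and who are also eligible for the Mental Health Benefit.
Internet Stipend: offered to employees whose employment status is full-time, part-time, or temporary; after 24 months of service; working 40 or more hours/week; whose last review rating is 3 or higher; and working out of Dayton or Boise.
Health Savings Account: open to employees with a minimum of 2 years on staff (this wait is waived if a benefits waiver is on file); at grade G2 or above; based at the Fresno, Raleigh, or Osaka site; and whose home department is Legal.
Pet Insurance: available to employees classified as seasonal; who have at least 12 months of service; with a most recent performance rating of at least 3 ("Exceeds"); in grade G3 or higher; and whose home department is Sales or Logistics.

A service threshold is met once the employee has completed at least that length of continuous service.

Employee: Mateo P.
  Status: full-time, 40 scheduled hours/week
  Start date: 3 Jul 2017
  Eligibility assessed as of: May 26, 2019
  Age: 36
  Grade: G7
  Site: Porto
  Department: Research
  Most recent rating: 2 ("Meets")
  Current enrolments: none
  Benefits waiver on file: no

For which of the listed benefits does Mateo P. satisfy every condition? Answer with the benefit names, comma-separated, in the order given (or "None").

Legal Services Plan

Service from 3 Jul 2017 to May 26, 2019: 692 days.
Bereavement Leave — service 692 days ≥ 12 months (≈360 days) ✓; site Porto ✗ (not Lyon, Newark, or Dayton) → not eligible.
Travel Insurance — no waiver, service 692 days ≥ 30 days ✓; grade G7 ≥ G4 ✓; dept Research ✗ → not eligible.
Legal Services Plan — status full-time ✓; no waiver, service 692 days ≥ 180 days ✓; 40 hrs/wk ≥ 32 ✓; age 36 ≥ 21 ✓; grade G7 ≥ G2 ✓ → eligible.
Mental Health Benefit — status full-time ✗ (requires part-time or temporary) → not eligible.
Tuition Reimbursement — status full-time ✓ (not excluded); service 692 days < 24 months (≈720 days) ✗ → not eligible.
Internet Stipend — status full-time ✓; service 692 days < 24 months (≈720 days) ✗ → not eligible.
Health Savings Account — no waiver, service 692 days < 2 years (≈730 days) ✗ → not eligible.
Pet Insurance — status full-time ✗ (requires seasonal) → not eligible.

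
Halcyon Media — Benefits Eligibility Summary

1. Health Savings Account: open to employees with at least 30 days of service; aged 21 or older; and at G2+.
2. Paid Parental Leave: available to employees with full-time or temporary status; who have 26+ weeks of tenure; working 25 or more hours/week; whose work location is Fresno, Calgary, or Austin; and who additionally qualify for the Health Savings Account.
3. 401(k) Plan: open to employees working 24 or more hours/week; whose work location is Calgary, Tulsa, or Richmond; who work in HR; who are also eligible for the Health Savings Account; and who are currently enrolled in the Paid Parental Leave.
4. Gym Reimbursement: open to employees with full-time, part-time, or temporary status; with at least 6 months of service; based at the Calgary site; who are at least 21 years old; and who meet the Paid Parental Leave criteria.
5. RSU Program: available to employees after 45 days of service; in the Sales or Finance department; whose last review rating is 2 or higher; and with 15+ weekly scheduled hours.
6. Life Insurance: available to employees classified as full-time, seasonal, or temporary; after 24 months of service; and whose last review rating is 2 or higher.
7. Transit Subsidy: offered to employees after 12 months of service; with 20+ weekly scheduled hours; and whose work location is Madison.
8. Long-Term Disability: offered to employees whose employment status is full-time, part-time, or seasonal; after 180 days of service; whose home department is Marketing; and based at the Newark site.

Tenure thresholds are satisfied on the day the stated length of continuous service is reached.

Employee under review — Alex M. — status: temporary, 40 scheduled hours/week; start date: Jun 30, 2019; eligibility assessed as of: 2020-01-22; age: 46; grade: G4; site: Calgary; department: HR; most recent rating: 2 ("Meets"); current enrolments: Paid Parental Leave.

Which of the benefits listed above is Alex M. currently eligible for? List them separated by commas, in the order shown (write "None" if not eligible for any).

Service from Jun 30, 2019 to 2020-01-22: 206 days.
Health Savings Account — service 206 days ≥ 30 days ✓; age 46 ≥ 21 ✓; grade G4 ≥ G2 ✓ → eligible.
Paid Parental Leave — status temporary ✓; service 206 days ≥ 26 weeks (≈182 days) ✓; 40 hrs/wk ≥ 25 ✓; site Calgary ✓; eligible for Health Savings Account ✓ → eligible.
401(k) Plan — 40 hrs/wk ≥ 24 ✓; site Calgary ✓; dept HR ✓; eligible for Health Savings Account ✓; enrolled in Paid Parental Leave ✓ → eligible.
Gym Reimbursement — status temporary ✓; service 206 days ≥ 6 months (≈180 days) ✓; site Calgary ✓; age 46 ≥ 21 ✓; eligible for Paid Parental Leave ✓ → eligible.
RSU Program — service 206 days ≥ 45 days ✓; dept HR ✗ → not eligible.
Life Insurance — status temporary ✓; service 206 days < 24 months (≈720 days) ✗ → not eligible.
Transit Subsidy — service 206 days < 12 months (≈360 days) ✗ → not eligible.
Long-Term Disability — status temporary ✗ (requires full-time, part-time, or seasonal) → not eligible.

Health Savings Account, Paid Parental Leave, 401(k) Plan, Gym Reimbursement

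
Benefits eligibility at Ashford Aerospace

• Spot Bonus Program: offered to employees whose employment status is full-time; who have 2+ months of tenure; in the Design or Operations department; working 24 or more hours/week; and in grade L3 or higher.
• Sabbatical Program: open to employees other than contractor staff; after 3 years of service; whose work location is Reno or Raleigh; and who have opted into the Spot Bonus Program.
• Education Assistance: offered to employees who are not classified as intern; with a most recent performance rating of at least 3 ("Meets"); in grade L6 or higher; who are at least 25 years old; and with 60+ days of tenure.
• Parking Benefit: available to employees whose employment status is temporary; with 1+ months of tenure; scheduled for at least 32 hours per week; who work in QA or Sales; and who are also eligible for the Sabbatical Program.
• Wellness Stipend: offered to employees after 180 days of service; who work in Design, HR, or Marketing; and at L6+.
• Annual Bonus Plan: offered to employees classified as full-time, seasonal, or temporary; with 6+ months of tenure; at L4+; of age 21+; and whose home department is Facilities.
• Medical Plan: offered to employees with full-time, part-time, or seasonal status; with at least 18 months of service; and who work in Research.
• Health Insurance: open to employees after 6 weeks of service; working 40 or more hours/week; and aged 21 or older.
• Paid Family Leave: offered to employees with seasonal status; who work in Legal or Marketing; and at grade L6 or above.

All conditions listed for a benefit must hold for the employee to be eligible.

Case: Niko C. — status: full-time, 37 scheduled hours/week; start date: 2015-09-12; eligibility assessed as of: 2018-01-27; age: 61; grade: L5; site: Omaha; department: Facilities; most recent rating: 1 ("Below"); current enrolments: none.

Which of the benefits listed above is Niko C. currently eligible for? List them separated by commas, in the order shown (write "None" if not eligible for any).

Service from 2015-09-12 to 2018-01-27: 868 days.
Spot Bonus Program — status full-time ✓; service 868 days ≥ 2 months (≈60 days) ✓; dept Facilities ✗ → not eligible.
Sabbatical Program — status full-time ✓ (not excluded); service 868 days < 3 years (≈1095 days) ✗ → not eligible.
Education Assistance — status full-time ✓ (not excluded); rating 1 < 3 ✗ → not eligible.
Parking Benefit — status full-time ✗ (requires temporary) → not eligible.
Wellness Stipend — service 868 days ≥ 180 days ✓; dept Facilities ✗ → not eligible.
Annual Bonus Plan — status full-time ✓; service 868 days ≥ 6 months (≈180 days) ✓; grade L5 ≥ L4 ✓; age 61 ≥ 21 ✓; dept Facilities ✓ → eligible.
Medical Plan — status full-time ✓; service 868 days ≥ 18 months (≈540 days) ✓; dept Facilities ✗ → not eligible.
Health Insurance — service 868 days ≥ 6 weeks (≈42 days) ✓; 37 hrs/wk < 40 ✗ → not eligible.
Paid Family Leave — status full-time ✗ (requires seasonal) → not eligible.

Annual Bonus Plan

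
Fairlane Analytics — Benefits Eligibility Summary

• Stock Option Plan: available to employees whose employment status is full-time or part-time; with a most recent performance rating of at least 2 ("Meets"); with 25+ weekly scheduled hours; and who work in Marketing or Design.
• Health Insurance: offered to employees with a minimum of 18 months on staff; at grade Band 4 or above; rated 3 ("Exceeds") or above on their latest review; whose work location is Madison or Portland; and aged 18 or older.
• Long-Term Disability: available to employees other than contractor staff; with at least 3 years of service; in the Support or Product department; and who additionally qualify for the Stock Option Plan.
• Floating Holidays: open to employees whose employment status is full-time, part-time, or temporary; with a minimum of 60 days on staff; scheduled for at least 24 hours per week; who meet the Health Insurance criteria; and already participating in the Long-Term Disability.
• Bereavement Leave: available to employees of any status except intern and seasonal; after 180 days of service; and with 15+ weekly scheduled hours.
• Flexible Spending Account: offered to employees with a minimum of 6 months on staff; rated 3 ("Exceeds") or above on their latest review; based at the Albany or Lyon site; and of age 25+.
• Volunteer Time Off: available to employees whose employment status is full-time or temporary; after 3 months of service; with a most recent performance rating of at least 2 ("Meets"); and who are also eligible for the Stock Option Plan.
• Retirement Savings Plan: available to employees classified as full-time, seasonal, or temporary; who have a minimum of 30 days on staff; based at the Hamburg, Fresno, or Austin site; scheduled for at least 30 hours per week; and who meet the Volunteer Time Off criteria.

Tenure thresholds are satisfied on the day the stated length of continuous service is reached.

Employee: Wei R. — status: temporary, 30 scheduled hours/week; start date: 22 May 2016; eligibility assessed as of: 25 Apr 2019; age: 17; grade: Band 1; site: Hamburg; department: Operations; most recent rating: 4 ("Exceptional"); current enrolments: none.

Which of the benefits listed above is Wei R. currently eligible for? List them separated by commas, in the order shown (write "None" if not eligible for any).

Bereavement Leave

Service from 22 May 2016 to 25 Apr 2019: 1068 days.
Stock Option Plan — status temporary ✗ (requires full-time or part-time) → not eligible.
Health Insurance — service 1068 days ≥ 18 months (≈540 days) ✓; grade Band 1 < Band 4 ✗ → not eligible.
Long-Term Disability — status temporary ✓ (not excluded); service 1068 days < 3 years (≈1095 days) ✗ → not eligible.
Floating Holidays — status temporary ✓; service 1068 days ≥ 60 days ✓; 30 hrs/wk ≥ 24 ✓; not eligible for Health Insurance ✗ → not eligible.
Bereavement Leave — status temporary ✓ (not excluded); service 1068 days ≥ 180 days ✓; 30 hrs/wk ≥ 15 ✓ → eligible.
Flexible Spending Account — service 1068 days ≥ 6 months (≈180 days) ✓; rating 4 ≥ 3 ✓; site Hamburg ✗ (not Albany or Lyon) → not eligible.
Volunteer Time Off — status temporary ✓; service 1068 days ≥ 3 months (≈90 days) ✓; rating 4 ≥ 2 ✓; not eligible for Stock Option Plan ✗ → not eligible.
Retirement Savings Plan — status temporary ✓; service 1068 days ≥ 30 days ✓; site Hamburg ✓; 30 hrs/wk ≥ 30 ✓; not eligible for Volunteer Time Off ✗ → not eligible.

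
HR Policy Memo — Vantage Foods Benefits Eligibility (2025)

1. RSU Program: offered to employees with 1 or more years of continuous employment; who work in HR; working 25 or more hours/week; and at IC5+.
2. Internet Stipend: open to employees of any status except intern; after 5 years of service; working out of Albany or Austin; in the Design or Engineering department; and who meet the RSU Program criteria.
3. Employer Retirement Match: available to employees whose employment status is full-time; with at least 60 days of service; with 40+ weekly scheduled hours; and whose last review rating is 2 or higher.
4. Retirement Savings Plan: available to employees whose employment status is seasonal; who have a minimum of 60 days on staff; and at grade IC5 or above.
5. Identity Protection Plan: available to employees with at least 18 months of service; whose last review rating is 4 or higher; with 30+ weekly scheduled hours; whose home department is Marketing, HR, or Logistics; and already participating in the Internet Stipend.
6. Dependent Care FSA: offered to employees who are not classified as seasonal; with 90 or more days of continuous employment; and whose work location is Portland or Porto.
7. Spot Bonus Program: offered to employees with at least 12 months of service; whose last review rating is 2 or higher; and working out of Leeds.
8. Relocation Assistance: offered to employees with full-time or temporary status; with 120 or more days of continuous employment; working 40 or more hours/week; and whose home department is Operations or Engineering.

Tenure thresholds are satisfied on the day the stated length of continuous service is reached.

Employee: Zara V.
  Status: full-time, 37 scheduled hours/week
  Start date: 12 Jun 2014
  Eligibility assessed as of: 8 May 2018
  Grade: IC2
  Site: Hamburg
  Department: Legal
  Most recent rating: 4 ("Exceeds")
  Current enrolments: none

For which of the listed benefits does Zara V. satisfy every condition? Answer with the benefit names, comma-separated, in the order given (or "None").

None

Service from 12 Jun 2014 to 8 May 2018: 1426 days.
RSU Program — service 1426 days ≥ 1 year (≈365 days) ✓; dept Legal ✗ → not eligible.
Internet Stipend — status full-time ✓ (not excluded); service 1426 days < 5 years (≈1825 days) ✗ → not eligible.
Employer Retirement Match — status full-time ✓; service 1426 days ≥ 60 days ✓; 37 hrs/wk < 40 ✗ → not eligible.
Retirement Savings Plan — status full-time ✗ (requires seasonal) → not eligible.
Identity Protection Plan — service 1426 days ≥ 18 months (≈540 days) ✓; rating 4 ≥ 4 ✓; 37 hrs/wk ≥ 30 ✓; dept Legal ✗ → not eligible.
Dependent Care FSA — status full-time ✓ (not excluded); service 1426 days ≥ 90 days ✓; site Hamburg ✗ (not Portland or Porto) → not eligible.
Spot Bonus Program — service 1426 days ≥ 12 months (≈360 days) ✓; rating 4 ≥ 2 ✓; site Hamburg ✗ (not Leeds) → not eligible.
Relocation Assistance — status full-time ✓; service 1426 days ≥ 120 days ✓; 37 hrs/wk < 40 ✗ → not eligible.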